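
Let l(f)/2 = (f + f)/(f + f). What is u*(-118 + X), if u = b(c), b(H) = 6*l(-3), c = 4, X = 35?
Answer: -996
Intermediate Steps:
l(f) = 2 (l(f) = 2*((f + f)/(f + f)) = 2*((2*f)/((2*f))) = 2*((2*f)*(1/(2*f))) = 2*1 = 2)
b(H) = 12 (b(H) = 6*2 = 12)
u = 12
u*(-118 + X) = 12*(-118 + 35) = 12*(-83) = -996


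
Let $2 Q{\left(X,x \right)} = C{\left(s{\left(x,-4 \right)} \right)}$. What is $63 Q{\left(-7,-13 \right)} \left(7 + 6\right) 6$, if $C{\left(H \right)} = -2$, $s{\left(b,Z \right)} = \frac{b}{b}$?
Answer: $-4914$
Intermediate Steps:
$s{\left(b,Z \right)} = 1$
$Q{\left(X,x \right)} = -1$ ($Q{\left(X,x \right)} = \frac{1}{2} \left(-2\right) = -1$)
$63 Q{\left(-7,-13 \right)} \left(7 + 6\right) 6 = 63 \left(-1\right) \left(7 + 6\right) 6 = - 63 \cdot 13 \cdot 6 = \left(-63\right) 78 = -4914$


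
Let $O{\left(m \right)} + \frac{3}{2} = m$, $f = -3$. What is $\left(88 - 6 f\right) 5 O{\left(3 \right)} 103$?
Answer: $81885$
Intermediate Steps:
$O{\left(m \right)} = - \frac{3}{2} + m$
$\left(88 - 6 f\right) 5 O{\left(3 \right)} 103 = \left(88 - -18\right) 5 \left(- \frac{3}{2} + 3\right) 103 = \left(88 + 18\right) 5 \cdot \frac{3}{2} \cdot 103 = 106 \cdot \frac{15}{2} \cdot 103 = 795 \cdot 103 = 81885$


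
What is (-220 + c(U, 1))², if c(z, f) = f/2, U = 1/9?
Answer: 192721/4 ≈ 48180.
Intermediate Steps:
U = ⅑ ≈ 0.11111
c(z, f) = f/2 (c(z, f) = f*(½) = f/2)
(-220 + c(U, 1))² = (-220 + (½)*1)² = (-220 + ½)² = (-439/2)² = 192721/4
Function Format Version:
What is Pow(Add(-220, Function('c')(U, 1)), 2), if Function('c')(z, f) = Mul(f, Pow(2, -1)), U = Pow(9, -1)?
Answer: Rational(192721, 4) ≈ 48180.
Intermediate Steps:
U = Rational(1, 9) ≈ 0.11111
Function('c')(z, f) = Mul(Rational(1, 2), f) (Function('c')(z, f) = Mul(f, Rational(1, 2)) = Mul(Rational(1, 2), f))
Pow(Add(-220, Function('c')(U, 1)), 2) = Pow(Add(-220, Mul(Rational(1, 2), 1)), 2) = Pow(Add(-220, Rational(1, 2)), 2) = Pow(Rational(-439, 2), 2) = Rational(192721, 4)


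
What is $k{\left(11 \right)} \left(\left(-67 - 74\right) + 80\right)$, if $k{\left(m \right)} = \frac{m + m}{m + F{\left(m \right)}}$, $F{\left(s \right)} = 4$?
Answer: $- \frac{1342}{15} \approx -89.467$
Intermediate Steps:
$k{\left(m \right)} = \frac{2 m}{4 + m}$ ($k{\left(m \right)} = \frac{m + m}{m + 4} = \frac{2 m}{4 + m}$)
$k{\left(11 \right)} \left(\left(-67 - 74\right) + 80\right) = 2 \cdot 11 \frac{1}{4 + 11} \left(\left(-67 - 74\right) + 80\right) = 2 \cdot 11 \cdot \frac{1}{15} \left(\left(-67 - 74\right) + 80\right) = 2 \cdot 11 \cdot \frac{1}{15} \left(-141 + 80\right) = \frac{22}{15} \left(-61\right) = - \frac{1342}{15}$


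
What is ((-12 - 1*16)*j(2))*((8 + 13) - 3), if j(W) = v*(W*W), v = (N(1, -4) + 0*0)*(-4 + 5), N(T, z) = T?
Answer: -2016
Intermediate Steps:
v = 1 (v = (1 + 0*0)*(-4 + 5) = (1 + 0)*1 = 1*1 = 1)
j(W) = W**2 (j(W) = 1*(W*W) = 1*W**2 = W**2)
((-12 - 1*16)*j(2))*((8 + 13) - 3) = ((-12 - 1*16)*2**2)*((8 + 13) - 3) = ((-12 - 16)*4)*(21 - 3) = -28*4*18 = -112*18 = -2016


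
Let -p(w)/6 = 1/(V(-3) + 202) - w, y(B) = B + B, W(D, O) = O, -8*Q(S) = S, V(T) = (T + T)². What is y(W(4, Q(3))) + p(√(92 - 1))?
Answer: -369/476 + 6*√91 ≈ 56.461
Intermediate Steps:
V(T) = 4*T² (V(T) = (2*T)² = 4*T²)
Q(S) = -S/8
y(B) = 2*B
p(w) = -3/119 + 6*w (p(w) = -6*(1/(4*(-3)² + 202) - w) = -6*(1/(4*9 + 202) - w) = -6*(1/(36 + 202) - w) = -6*(1/238 - w) = -3/119 + 6*w)
y(W(4, Q(3))) + p(√(92 - 1)) = 2*(-⅛*3) + (-3/119 + 6*√(92 - 1)) = 2*(-3/8) + (-3/119 + 6*√91) = -¾ + (-3/119 + 6*√91) = -369/476 + 6*√91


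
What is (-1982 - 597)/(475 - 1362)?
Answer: 2579/887 ≈ 2.9076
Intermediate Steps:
(-1982 - 597)/(475 - 1362) = -2579/(-887) = -2579*(-1/887) = 2579/887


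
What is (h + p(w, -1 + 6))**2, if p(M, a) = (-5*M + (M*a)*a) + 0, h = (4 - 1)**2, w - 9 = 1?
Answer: 43681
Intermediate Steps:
w = 10 (w = 9 + 1 = 10)
h = 9 (h = 3**2 = 9)
p(M, a) = -5*M + M*a**2 (p(M, a) = (-5*M + M*a**2) + 0 = -5*M + M*a**2)
(h + p(w, -1 + 6))**2 = (9 + 10*(-5 + (-1 + 6)**2))**2 = (9 + 10*(-5 + 5**2))**2 = (9 + 10*(-5 + 25))**2 = (9 + 10*20)**2 = (9 + 200)**2 = 209**2 = 43681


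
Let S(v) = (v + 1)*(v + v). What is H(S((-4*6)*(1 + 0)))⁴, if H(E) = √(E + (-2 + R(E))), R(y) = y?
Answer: 4866436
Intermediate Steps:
S(v) = 2*v*(1 + v) (S(v) = (1 + v)*(2*v) = 2*v*(1 + v))
H(E) = √(-2 + 2*E) (H(E) = √(E + (-2 + E)) = √(-2 + 2*E))
H(S((-4*6)*(1 + 0)))⁴ = (√(-2 + 2*(2*((-4*6)*(1 + 0))*(1 + (-4*6)*(1 + 0)))))⁴ = (√(-2 + 2*(2*(-24*1)*(1 - 24*1))))⁴ = (√(-2 + 2*(2*(-24)*(1 - 24))))⁴ = (√(-2 + 2*(2*(-24)*(-23))))⁴ = (√(-2 + 2*1104))⁴ = (√(-2 + 2208))⁴ = (√2206)⁴ = 4866436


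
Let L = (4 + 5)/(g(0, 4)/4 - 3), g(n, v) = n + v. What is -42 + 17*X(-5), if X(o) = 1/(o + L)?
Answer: -832/19 ≈ -43.789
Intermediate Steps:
L = -9/2 (L = (4 + 5)/((0 + 4)/4 - 3) = 9/(4*(1/4) - 3) = 9/(1 - 3) = 9/(-2) = 9*(-1/2) = -9/2 ≈ -4.5000)
X(o) = 1/(-9/2 + o) (X(o) = 1/(o - 9/2) = 1/(-9/2 + o))
-42 + 17*X(-5) = -42 + 17*(2/(-9 + 2*(-5))) = -42 + 17*(2/(-9 - 10)) = -42 + 17*(2/(-19)) = -42 + 17*(2*(-1/19)) = -42 + 17*(-2/19) = -42 - 34/19 = -832/19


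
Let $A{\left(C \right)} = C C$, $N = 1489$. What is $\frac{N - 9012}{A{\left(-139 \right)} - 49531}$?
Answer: $\frac{7523}{30210} \approx 0.24902$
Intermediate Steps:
$A{\left(C \right)} = C^{2}$
$\frac{N - 9012}{A{\left(-139 \right)} - 49531} = \frac{1489 - 9012}{\left(-139\right)^{2} - 49531} = - \frac{7523}{19321 - 49531} = - \frac{7523}{-30210} = \left(-7523\right) \left(- \frac{1}{30210}\right) = \frac{7523}{30210}$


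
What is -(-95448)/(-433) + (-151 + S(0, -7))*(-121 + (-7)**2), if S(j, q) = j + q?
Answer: 4830360/433 ≈ 11156.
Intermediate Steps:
-(-95448)/(-433) + (-151 + S(0, -7))*(-121 + (-7)**2) = -(-95448)/(-433) + (-151 + (0 - 7))*(-121 + (-7)**2) = -(-95448)*(-1)/433 + (-151 - 7)*(-121 + 49) = -194*492/433 - 158*(-72) = -95448/433 + 11376 = 4830360/433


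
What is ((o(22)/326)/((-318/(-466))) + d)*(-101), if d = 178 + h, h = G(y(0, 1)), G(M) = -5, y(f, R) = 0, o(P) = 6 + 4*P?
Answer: -453953792/25917 ≈ -17516.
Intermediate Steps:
h = -5
d = 173 (d = 178 - 5 = 173)
((o(22)/326)/((-318/(-466))) + d)*(-101) = (((6 + 4*22)/326)/((-318/(-466))) + 173)*(-101) = (((6 + 88)*(1/326))/((-318*(-1/466))) + 173)*(-101) = ((94*(1/326))/(159/233) + 173)*(-101) = ((47/163)*(233/159) + 173)*(-101) = (10951/25917 + 173)*(-101) = (4494592/25917)*(-101) = -453953792/25917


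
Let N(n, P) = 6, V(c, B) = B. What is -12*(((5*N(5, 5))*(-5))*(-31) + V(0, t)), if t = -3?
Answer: -55764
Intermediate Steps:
-12*(((5*N(5, 5))*(-5))*(-31) + V(0, t)) = -12*(((5*6)*(-5))*(-31) - 3) = -12*((30*(-5))*(-31) - 3) = -12*(-150*(-31) - 3) = -12*(4650 - 3) = -12*4647 = -55764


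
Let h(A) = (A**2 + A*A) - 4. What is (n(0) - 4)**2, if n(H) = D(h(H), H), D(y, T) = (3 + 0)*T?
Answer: 16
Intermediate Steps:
h(A) = -4 + 2*A**2 (h(A) = (A**2 + A**2) - 4 = 2*A**2 - 4 = -4 + 2*A**2)
D(y, T) = 3*T
n(H) = 3*H
(n(0) - 4)**2 = (3*0 - 4)**2 = (0 - 4)**2 = (-4)**2 = 16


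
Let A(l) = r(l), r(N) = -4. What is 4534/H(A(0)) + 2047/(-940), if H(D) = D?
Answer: -1067537/940 ≈ -1135.7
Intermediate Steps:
A(l) = -4
4534/H(A(0)) + 2047/(-940) = 4534/(-4) + 2047/(-940) = 4534*(-¼) + 2047*(-1/940) = -2267/2 - 2047/940 = -1067537/940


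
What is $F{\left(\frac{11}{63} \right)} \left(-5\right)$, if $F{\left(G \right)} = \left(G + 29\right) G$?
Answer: $- \frac{101090}{3969} \approx -25.47$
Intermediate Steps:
$F{\left(G \right)} = G \left(29 + G\right)$ ($F{\left(G \right)} = \left(29 + G\right) G = G \left(29 + G\right)$)
$F{\left(\frac{11}{63} \right)} \left(-5\right) = \frac{11}{63} \left(29 + \frac{11}{63}\right) \left(-5\right) = 11 \cdot \frac{1}{63} \left(29 + 11 \cdot \frac{1}{63}\right) \left(-5\right) = \frac{11 \left(29 + \frac{11}{63}\right)}{63} \left(-5\right) = \frac{11}{63} \cdot \frac{1838}{63} \left(-5\right) = \frac{20218}{3969} \left(-5\right) = - \frac{101090}{3969}$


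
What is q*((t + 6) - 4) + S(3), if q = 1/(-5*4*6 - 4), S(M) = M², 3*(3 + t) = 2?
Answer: 3349/372 ≈ 9.0027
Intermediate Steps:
t = -7/3 (t = -3 + (⅓)*2 = -3 + ⅔ = -7/3 ≈ -2.3333)
q = -1/124 (q = 1/(-20*6 - 4) = 1/(-120 - 4) = 1/(-124) = -1/124 ≈ -0.0080645)
q*((t + 6) - 4) + S(3) = -((-7/3 + 6) - 4)/124 + 3² = -(11/3 - 4)/124 + 9 = -1/124*(-⅓) + 9 = 1/372 + 9 = 3349/372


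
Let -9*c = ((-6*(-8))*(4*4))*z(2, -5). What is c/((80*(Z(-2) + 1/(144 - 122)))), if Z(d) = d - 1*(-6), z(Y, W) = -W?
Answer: -352/267 ≈ -1.3184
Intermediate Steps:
Z(d) = 6 + d (Z(d) = d + 6 = 6 + d)
c = -1280/3 (c = -(-6*(-8))*(4*4)*(-1*(-5))/9 = -48*16*5/9 = -256*5/3 = -1/9*3840 = -1280/3 ≈ -426.67)
c/((80*(Z(-2) + 1/(144 - 122)))) = -1280*1/(80*((6 - 2) + 1/(144 - 122)))/3 = -1280*1/(80*(4 + 1/22))/3 = -1280/(3*(80*(89/22))) = -1280/(3*3560/11) = -1280/3*11/3560 = -352/267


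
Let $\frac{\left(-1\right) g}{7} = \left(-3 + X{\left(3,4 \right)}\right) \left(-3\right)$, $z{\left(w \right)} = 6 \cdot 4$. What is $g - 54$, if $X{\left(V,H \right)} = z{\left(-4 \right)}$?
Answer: $387$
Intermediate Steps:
$z{\left(w \right)} = 24$
$X{\left(V,H \right)} = 24$
$g = 441$ ($g = - 7 \left(-3 + 24\right) \left(-3\right) = - 7 \cdot 21 \left(-3\right) = \left(-7\right) \left(-63\right) = 441$)
$g - 54 = 441 - 54 = 387$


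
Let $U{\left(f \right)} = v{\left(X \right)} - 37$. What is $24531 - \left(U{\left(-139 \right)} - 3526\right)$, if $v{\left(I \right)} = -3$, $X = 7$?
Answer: $28097$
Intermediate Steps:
$U{\left(f \right)} = -40$ ($U{\left(f \right)} = -3 - 37 = -40$)
$24531 - \left(U{\left(-139 \right)} - 3526\right) = 24531 - \left(-40 - 3526\right) = 24531 - -3566 = 24531 + 3566 = 28097$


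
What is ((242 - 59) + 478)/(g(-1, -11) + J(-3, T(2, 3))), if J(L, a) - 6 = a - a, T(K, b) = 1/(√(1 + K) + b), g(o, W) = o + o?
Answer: 661/4 ≈ 165.25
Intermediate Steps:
g(o, W) = 2*o
T(K, b) = 1/(b + √(1 + K))
J(L, a) = 6 (J(L, a) = 6 + (a - a) = 6 + 0 = 6)
((242 - 59) + 478)/(g(-1, -11) + J(-3, T(2, 3))) = ((242 - 59) + 478)/(2*(-1) + 6) = (183 + 478)/(-2 + 6) = 661/4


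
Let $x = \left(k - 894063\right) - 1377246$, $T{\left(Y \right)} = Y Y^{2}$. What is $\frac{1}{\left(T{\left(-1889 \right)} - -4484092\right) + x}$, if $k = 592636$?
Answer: $- \frac{1}{6737752950} \approx -1.4842 \cdot 10^{-10}$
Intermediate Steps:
$T{\left(Y \right)} = Y^{3}$
$x = -1678673$ ($x = \left(592636 - 894063\right) - 1377246 = -301427 - 1377246 = -1678673$)
$\frac{1}{\left(T{\left(-1889 \right)} - -4484092\right) + x} = \frac{1}{\left(\left(-1889\right)^{3} - -4484092\right) - 1678673} = \frac{1}{\left(-6740558369 + 4484092\right) - 1678673} = \frac{1}{-6736074277 - 1678673} = \frac{1}{-6737752950} = - \frac{1}{6737752950}$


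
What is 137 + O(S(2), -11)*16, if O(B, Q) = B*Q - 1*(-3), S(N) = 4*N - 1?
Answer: -1047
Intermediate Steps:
S(N) = -1 + 4*N
O(B, Q) = 3 + B*Q (O(B, Q) = B*Q + 3 = 3 + B*Q)
137 + O(S(2), -11)*16 = 137 + (3 + (-1 + 4*2)*(-11))*16 = 137 + (3 + (-1 + 8)*(-11))*16 = 137 + (3 + 7*(-11))*16 = 137 + (3 - 77)*16 = 137 - 74*16 = 137 - 1184 = -1047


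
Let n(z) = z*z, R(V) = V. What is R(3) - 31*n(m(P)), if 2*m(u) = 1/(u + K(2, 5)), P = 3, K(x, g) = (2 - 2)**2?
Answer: 77/36 ≈ 2.1389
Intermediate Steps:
K(x, g) = 0 (K(x, g) = 0**2 = 0)
m(u) = 1/(2*u) (m(u) = 1/(2*(u + 0)) = 1/(2*u))
n(z) = z**2
R(3) - 31*n(m(P)) = 3 - 31*((1/2)/3)**2 = 3 - 31*((1/2)*(1/3))**2 = 3 - 31*(1/6)**2 = 3 - 31*1/36 = 3 - 31/36 = 77/36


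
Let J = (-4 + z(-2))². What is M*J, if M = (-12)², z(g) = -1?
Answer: 3600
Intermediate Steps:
M = 144
J = 25 (J = (-4 - 1)² = (-5)² = 25)
M*J = 144*25 = 3600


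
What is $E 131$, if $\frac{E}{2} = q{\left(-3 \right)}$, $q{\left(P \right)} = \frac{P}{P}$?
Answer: $262$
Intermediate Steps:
$q{\left(P \right)} = 1$
$E = 2$ ($E = 2 \cdot 1 = 2$)
$E 131 = 2 \cdot 131 = 262$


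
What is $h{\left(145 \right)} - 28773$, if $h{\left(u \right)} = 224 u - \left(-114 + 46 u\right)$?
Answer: $-2849$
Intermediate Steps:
$h{\left(u \right)} = 114 + 178 u$ ($h{\left(u \right)} = 224 u - \left(-114 + 46 u\right) = 114 + 178 u$)
$h{\left(145 \right)} - 28773 = \left(114 + 178 \cdot 145\right) - 28773 = \left(114 + 25810\right) - 28773 = 25924 - 28773 = -2849$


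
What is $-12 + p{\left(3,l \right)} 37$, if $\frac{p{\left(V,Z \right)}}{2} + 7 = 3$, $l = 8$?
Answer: $-308$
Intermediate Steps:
$p{\left(V,Z \right)} = -8$ ($p{\left(V,Z \right)} = -14 + 2 \cdot 3 = -14 + 6 = -8$)
$-12 + p{\left(3,l \right)} 37 = -12 - 296 = -308$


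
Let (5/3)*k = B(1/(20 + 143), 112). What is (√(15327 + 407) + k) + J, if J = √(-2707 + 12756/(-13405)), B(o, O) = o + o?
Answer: 6/815 + √15734 + I*√486602719855/13405 ≈ 125.44 + 52.038*I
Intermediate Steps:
B(o, O) = 2*o
k = 6/815 (k = 3*(2/(20 + 143))/5 = 3*(2/163)/5 = 3*(2*(1/163))/5 = (⅗)*(2/163) = 6/815 ≈ 0.0073620)
J = I*√486602719855/13405 (J = √(-2707 + 12756*(-1/13405)) = √(-2707 - 12756/13405) = √(-36300091/13405) = I*√486602719855/13405 ≈ 52.038*I)
(√(15327 + 407) + k) + J = (√(15327 + 407) + 6/815) + I*√486602719855/13405 = (√15734 + 6/815) + I*√486602719855/13405 = (6/815 + √15734) + I*√486602719855/13405 = 6/815 + √15734 + I*√486602719855/13405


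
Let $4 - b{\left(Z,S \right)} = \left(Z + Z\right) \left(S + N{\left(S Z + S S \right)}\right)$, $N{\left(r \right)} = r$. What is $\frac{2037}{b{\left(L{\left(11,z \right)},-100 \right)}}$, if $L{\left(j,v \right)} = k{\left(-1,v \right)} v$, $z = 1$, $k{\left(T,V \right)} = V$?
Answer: $- \frac{679}{6532} \approx -0.10395$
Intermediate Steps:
$L{\left(j,v \right)} = v^{2}$ ($L{\left(j,v \right)} = v v = v^{2}$)
$b{\left(Z,S \right)} = 4 - 2 Z \left(S + S^{2} + S Z\right)$ ($b{\left(Z,S \right)} = 4 - \left(Z + Z\right) \left(S + \left(S Z + S S\right)\right) = 4 - 2 Z \left(S + \left(S Z + S^{2}\right)\right) = 4 - 2 Z \left(S + \left(S^{2} + S Z\right)\right) = 4 - 2 Z \left(S + S^{2} + S Z\right)$)
$\frac{2037}{b{\left(L{\left(11,z \right)},-100 \right)}} = \frac{2037}{4 - - 200 \cdot 1^{2} - - 200 \cdot 1^{2} \left(-100 + 1^{2}\right)} = \frac{2037}{4 - \left(-200\right) 1 - \left(-200\right) 1 \left(-100 + 1\right)} = \frac{2037}{4 + 200 - \left(-200\right) 1 \left(-99\right)} = \frac{2037}{4 + 200 - 19800} = \frac{2037}{-19596} = 2037 \left(- \frac{1}{19596}\right) = - \frac{679}{6532}$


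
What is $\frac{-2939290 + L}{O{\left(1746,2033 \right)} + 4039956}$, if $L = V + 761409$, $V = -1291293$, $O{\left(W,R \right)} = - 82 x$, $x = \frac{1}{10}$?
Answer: $- \frac{17345870}{20199739} \approx -0.85872$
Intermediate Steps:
$x = \frac{1}{10} \approx 0.1$
$O{\left(W,R \right)} = - \frac{41}{5}$ ($O{\left(W,R \right)} = \left(-82\right) \frac{1}{10} = - \frac{41}{5}$)
$L = -529884$ ($L = -1291293 + 761409 = -529884$)
$\frac{-2939290 + L}{O{\left(1746,2033 \right)} + 4039956} = \frac{-2939290 - 529884}{- \frac{41}{5} + 4039956} = - \frac{3469174}{\frac{20199739}{5}} = \left(-3469174\right) \frac{5}{20199739} = - \frac{17345870}{20199739}$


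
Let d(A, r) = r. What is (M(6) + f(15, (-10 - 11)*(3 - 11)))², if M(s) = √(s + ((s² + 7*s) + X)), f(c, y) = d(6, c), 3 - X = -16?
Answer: (15 + √103)² ≈ 632.47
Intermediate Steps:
X = 19 (X = 3 - 1*(-16) = 3 + 16 = 19)
f(c, y) = c
M(s) = √(19 + s² + 8*s) (M(s) = √(s + ((s² + 7*s) + 19)) = √(s + (19 + s² + 7*s)) = √(19 + s² + 8*s))
(M(6) + f(15, (-10 - 11)*(3 - 11)))² = (√(19 + 6² + 8*6) + 15)² = (√(19 + 36 + 48) + 15)² = (√103 + 15)² = (15 + √103)²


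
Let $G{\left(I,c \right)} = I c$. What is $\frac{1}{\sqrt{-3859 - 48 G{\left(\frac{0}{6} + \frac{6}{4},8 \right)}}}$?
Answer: $- \frac{i \sqrt{4435}}{4435} \approx - 0.015016 i$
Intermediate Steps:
$\frac{1}{\sqrt{-3859 - 48 G{\left(\frac{0}{6} + \frac{6}{4},8 \right)}}} = \frac{1}{\sqrt{-3859 - 48 \left(\frac{0}{6} + \frac{6}{4}\right) 8}} = \frac{1}{\sqrt{-3859 - 48 \left(0 \cdot \frac{1}{6} + 6 \cdot \frac{1}{4}\right) 8}} = \frac{1}{\sqrt{-3859 - 48 \left(0 + \frac{3}{2}\right) 8}} = \frac{1}{\sqrt{-3859 - 48 \cdot \frac{3}{2} \cdot 8}} = \frac{1}{\sqrt{-3859 - 576}} = \frac{1}{\sqrt{-4435}} = \frac{1}{i \sqrt{4435}} = - \frac{i \sqrt{4435}}{4435}$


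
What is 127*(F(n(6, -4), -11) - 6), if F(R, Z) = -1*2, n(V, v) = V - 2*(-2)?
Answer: -1016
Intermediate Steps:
n(V, v) = 4 + V (n(V, v) = V + 4 = 4 + V)
F(R, Z) = -2
127*(F(n(6, -4), -11) - 6) = 127*(-2 - 6) = 127*(-8) = -1016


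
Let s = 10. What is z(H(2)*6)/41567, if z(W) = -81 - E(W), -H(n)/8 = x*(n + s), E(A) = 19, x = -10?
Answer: -100/41567 ≈ -0.0024058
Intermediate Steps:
H(n) = 800 + 80*n (H(n) = -(-80)*(n + 10) = -(-80)*(10 + n) = -8*(-100 - 10*n) = 800 + 80*n)
z(W) = -100 (z(W) = -81 - 1*19 = -81 - 19 = -100)
z(H(2)*6)/41567 = -100/41567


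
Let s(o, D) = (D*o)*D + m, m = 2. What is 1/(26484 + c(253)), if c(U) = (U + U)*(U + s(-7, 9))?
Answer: -1/131388 ≈ -7.6110e-6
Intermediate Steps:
s(o, D) = 2 + o*D**2 (s(o, D) = (D*o)*D + 2 = o*D**2 + 2 = 2 + o*D**2)
c(U) = 2*U*(-565 + U) (c(U) = (U + U)*(U + (2 - 7*9**2)) = (2*U)*(U + (2 - 7*81)) = (2*U)*(U + (2 - 567)) = (2*U)*(U - 565) = (2*U)*(-565 + U) = 2*U*(-565 + U))
1/(26484 + c(253)) = 1/(26484 + 2*253*(-565 + 253)) = 1/(26484 + 2*253*(-312)) = 1/(26484 - 157872) = 1/(-131388) = -1/131388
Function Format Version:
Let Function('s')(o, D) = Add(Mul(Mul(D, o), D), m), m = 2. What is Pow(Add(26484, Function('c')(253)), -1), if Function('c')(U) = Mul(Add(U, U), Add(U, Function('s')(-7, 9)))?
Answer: Rational(-1, 131388) ≈ -7.6110e-6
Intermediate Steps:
Function('s')(o, D) = Add(2, Mul(o, Pow(D, 2))) (Function('s')(o, D) = Add(Mul(Mul(D, o), D), 2) = Add(Mul(o, Pow(D, 2)), 2) = Add(2, Mul(o, Pow(D, 2))))
Function('c')(U) = Mul(2, U, Add(-565, U)) (Function('c')(U) = Mul(Add(U, U), Add(U, Add(2, Mul(-7, Pow(9, 2))))) = Mul(Mul(2, U), Add(U, Add(2, Mul(-7, 81)))) = Mul(Mul(2, U), Add(U, Add(2, -567))) = Mul(Mul(2, U), Add(U, -565)) = Mul(Mul(2, U), Add(-565, U)) = Mul(2, U, Add(-565, U)))
Pow(Add(26484, Function('c')(253)), -1) = Pow(Add(26484, Mul(2, 253, Add(-565, 253))), -1) = Pow(Add(26484, Mul(2, 253, -312)), -1) = Pow(Add(26484, -157872), -1) = Pow(-131388, -1) = Rational(-1, 131388)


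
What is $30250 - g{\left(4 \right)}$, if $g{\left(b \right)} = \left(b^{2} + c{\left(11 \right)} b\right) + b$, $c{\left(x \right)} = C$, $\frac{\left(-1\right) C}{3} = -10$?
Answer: $30110$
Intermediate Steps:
$C = 30$ ($C = \left(-3\right) \left(-10\right) = 30$)
$c{\left(x \right)} = 30$
$g{\left(b \right)} = b^{2} + 31 b$ ($g{\left(b \right)} = \left(b^{2} + 30 b\right) + b = b^{2} + 31 b$)
$30250 - g{\left(4 \right)} = 30250 - 4 \left(31 + 4\right) = 30250 - 4 \cdot 35 = 30250 - 140 = 30110$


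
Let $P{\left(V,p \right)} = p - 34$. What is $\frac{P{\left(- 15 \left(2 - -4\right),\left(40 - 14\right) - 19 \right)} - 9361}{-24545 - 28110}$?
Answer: $\frac{9388}{52655} \approx 0.17829$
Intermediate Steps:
$P{\left(V,p \right)} = -34 + p$
$\frac{P{\left(- 15 \left(2 - -4\right),\left(40 - 14\right) - 19 \right)} - 9361}{-24545 - 28110} = \frac{\left(-34 + \left(\left(40 - 14\right) - 19\right)\right) - 9361}{-24545 - 28110} = \frac{\left(-34 + \left(26 - 19\right)\right) - 9361}{-52655} = \left(\left(-34 + 7\right) - 9361\right) \left(- \frac{1}{52655}\right) = \left(-27 - 9361\right) \left(- \frac{1}{52655}\right) = \left(-9388\right) \left(- \frac{1}{52655}\right) = \frac{9388}{52655}$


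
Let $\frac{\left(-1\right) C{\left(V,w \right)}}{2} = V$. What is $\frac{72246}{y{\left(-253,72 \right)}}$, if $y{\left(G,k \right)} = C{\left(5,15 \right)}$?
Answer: $- \frac{36123}{5} \approx -7224.6$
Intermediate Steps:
$C{\left(V,w \right)} = - 2 V$
$y{\left(G,k \right)} = -10$ ($y{\left(G,k \right)} = \left(-2\right) 5 = -10$)
$\frac{72246}{y{\left(-253,72 \right)}} = \frac{72246}{-10} = 72246 \left(- \frac{1}{10}\right) = - \frac{36123}{5}$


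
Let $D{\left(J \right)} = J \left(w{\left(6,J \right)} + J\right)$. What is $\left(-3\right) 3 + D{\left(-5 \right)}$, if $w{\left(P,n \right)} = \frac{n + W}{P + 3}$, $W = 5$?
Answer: $16$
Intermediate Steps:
$w{\left(P,n \right)} = \frac{5 + n}{3 + P}$ ($w{\left(P,n \right)} = \frac{n + 5}{P + 3} = \frac{5 + n}{3 + P}$)
$D{\left(J \right)} = J \left(\frac{5}{9} + \frac{10 J}{9}\right)$ ($D{\left(J \right)} = J \left(\frac{5 + J}{3 + 6} + J\right) = J \left(\frac{5 + J}{9} + J\right) = J \left(\left(\frac{5}{9} + \frac{J}{9}\right) + J\right) = J \left(\frac{5}{9} + \frac{10 J}{9}\right)$)
$\left(-3\right) 3 + D{\left(-5 \right)} = \left(-3\right) 3 + \frac{5}{9} \left(-5\right) \left(1 + 2 \left(-5\right)\right) = -9 + \frac{5}{9} \left(-5\right) \left(1 - 10\right) = -9 + \frac{5}{9} \left(-5\right) \left(-9\right) = -9 + 25 = 16$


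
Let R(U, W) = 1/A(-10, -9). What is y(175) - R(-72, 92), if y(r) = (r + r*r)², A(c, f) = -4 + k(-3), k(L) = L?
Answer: 6640480001/7 ≈ 9.4864e+8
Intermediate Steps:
A(c, f) = -7 (A(c, f) = -4 - 3 = -7)
R(U, W) = -⅐ (R(U, W) = 1/(-7) = -⅐)
y(r) = (r + r²)²
y(175) - R(-72, 92) = 175²*(1 + 175)² - 1*(-⅐) = 30625*176² + ⅐ = 30625*30976 + ⅐ = 948640000 + ⅐ = 6640480001/7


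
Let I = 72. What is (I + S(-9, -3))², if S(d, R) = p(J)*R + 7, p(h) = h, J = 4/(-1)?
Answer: 8281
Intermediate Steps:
J = -4 (J = 4*(-1) = -4)
S(d, R) = 7 - 4*R (S(d, R) = -4*R + 7 = 7 - 4*R)
(I + S(-9, -3))² = (72 + (7 - 4*(-3)))² = (72 + (7 + 12))² = (72 + 19)² = 91² = 8281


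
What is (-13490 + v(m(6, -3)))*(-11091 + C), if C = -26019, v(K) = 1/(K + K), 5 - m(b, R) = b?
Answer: 500632455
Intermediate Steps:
m(b, R) = 5 - b
v(K) = 1/(2*K)
(-13490 + v(m(6, -3)))*(-11091 + C) = (-13490 + 1/(2*(5 - 1*6)))*(-11091 - 26019) = (-13490 + 1/(2*(5 - 6)))*(-37110) = (-13490 + (1/2)/(-1))*(-37110) = (-13490 + (1/2)*(-1))*(-37110) = (-13490 - 1/2)*(-37110) = -26981/2*(-37110) = 500632455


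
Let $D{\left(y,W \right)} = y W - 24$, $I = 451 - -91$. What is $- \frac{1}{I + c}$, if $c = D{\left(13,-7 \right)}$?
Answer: $- \frac{1}{427} \approx -0.0023419$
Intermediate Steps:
$I = 542$ ($I = 451 + 91 = 542$)
$D{\left(y,W \right)} = -24 + W y$ ($D{\left(y,W \right)} = W y - 24 = -24 + W y$)
$c = -115$ ($c = -24 - 91 = -115$)
$- \frac{1}{I + c} = - \frac{1}{542 - 115} = - \frac{1}{427}$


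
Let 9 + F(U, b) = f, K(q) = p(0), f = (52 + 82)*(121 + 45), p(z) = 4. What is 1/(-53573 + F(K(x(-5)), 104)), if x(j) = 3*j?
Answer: -1/31338 ≈ -3.1910e-5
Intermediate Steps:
f = 22244 (f = 134*166 = 22244)
K(q) = 4
F(U, b) = 22235 (F(U, b) = -9 + 22244 = 22235)
1/(-53573 + F(K(x(-5)), 104)) = 1/(-53573 + 22235) = 1/(-31338) = -1/31338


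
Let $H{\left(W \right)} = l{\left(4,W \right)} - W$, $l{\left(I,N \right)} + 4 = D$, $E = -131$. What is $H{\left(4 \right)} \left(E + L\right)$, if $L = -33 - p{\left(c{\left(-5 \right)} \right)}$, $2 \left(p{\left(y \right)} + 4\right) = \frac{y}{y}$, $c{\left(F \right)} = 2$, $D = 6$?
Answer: $321$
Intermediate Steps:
$l{\left(I,N \right)} = 2$ ($l{\left(I,N \right)} = -4 + 6 = 2$)
$p{\left(y \right)} = - \frac{7}{2}$ ($p{\left(y \right)} = -4 + \frac{y \frac{1}{y}}{2} = -4 + \frac{1}{2} \cdot 1 = -4 + \frac{1}{2} = - \frac{7}{2}$)
$H{\left(W \right)} = 2 - W$
$L = - \frac{59}{2}$ ($L = -33 - - \frac{7}{2} = -33 + \frac{7}{2} = - \frac{59}{2} \approx -29.5$)
$H{\left(4 \right)} \left(E + L\right) = \left(2 - 4\right) \left(-131 - \frac{59}{2}\right) = \left(2 - 4\right) \left(- \frac{321}{2}\right) = \left(-2\right) \left(- \frac{321}{2}\right) = 321$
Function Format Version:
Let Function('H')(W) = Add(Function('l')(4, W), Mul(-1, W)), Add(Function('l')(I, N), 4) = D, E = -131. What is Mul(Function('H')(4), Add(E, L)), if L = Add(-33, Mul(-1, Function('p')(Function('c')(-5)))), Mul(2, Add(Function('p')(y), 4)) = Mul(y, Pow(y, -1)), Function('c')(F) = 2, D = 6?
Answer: 321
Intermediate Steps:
Function('l')(I, N) = 2 (Function('l')(I, N) = Add(-4, 6) = 2)
Function('p')(y) = Rational(-7, 2) (Function('p')(y) = Add(-4, Mul(Rational(1, 2), Mul(y, Pow(y, -1)))) = Add(-4, Mul(Rational(1, 2), 1)) = Add(-4, Rational(1, 2)) = Rational(-7, 2))
Function('H')(W) = Add(2, Mul(-1, W))
L = Rational(-59, 2) (L = Add(-33, Mul(-1, Rational(-7, 2))) = Add(-33, Rational(7, 2)) = Rational(-59, 2) ≈ -29.500)
Mul(Function('H')(4), Add(E, L)) = Mul(Add(2, Mul(-1, 4)), Add(-131, Rational(-59, 2))) = Mul(Add(2, -4), Rational(-321, 2)) = Mul(-2, Rational(-321, 2)) = 321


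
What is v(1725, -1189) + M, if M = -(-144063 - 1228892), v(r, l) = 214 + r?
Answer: 1374894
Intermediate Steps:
M = 1372955 (M = -1*(-1372955) = 1372955)
v(1725, -1189) + M = (214 + 1725) + 1372955 = 1939 + 1372955 = 1374894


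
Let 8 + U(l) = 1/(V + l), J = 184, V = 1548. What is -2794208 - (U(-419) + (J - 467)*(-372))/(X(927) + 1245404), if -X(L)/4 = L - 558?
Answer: -3924171058275669/1404394712 ≈ -2.7942e+6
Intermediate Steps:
U(l) = -8 + 1/(1548 + l)
X(L) = 2232 - 4*L (X(L) = -4*(L - 558) = -4*(-558 + L) = 2232 - 4*L)
-2794208 - (U(-419) + (J - 467)*(-372))/(X(927) + 1245404) = -2794208 - ((-12383 - 8*(-419))/(1548 - 419) + (184 - 467)*(-372))/((2232 - 4*927) + 1245404) = -2794208 - ((-12383 + 3352)/1129 - 283*(-372))/((2232 - 3708) + 1245404) = -2794208 - ((1/1129)*(-9031) + 105276)/(-1476 + 1245404) = -2794208 - (-9031/1129 + 105276)/1243928 = -2794208 - 118847573/(1129*1243928) = -2794208 - 1*118847573/1404394712 = -2794208 - 118847573/1404394712 = -3924171058275669/1404394712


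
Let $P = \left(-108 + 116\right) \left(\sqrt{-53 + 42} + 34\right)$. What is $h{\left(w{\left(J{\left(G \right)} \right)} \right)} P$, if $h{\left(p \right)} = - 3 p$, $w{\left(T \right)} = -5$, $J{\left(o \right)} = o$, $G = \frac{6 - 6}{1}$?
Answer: $4080 + 120 i \sqrt{11} \approx 4080.0 + 398.0 i$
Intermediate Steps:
$G = 0$ ($G = \left(6 - 6\right) 1 = 0 \cdot 1 = 0$)
$P = 272 + 8 i \sqrt{11}$ ($P = 8 \left(\sqrt{-11} + 34\right) = 8 \left(i \sqrt{11} + 34\right) = 8 \left(34 + i \sqrt{11}\right) = 272 + 8 i \sqrt{11} \approx 272.0 + 26.533 i$)
$h{\left(w{\left(J{\left(G \right)} \right)} \right)} P = \left(-3\right) \left(-5\right) \left(272 + 8 i \sqrt{11}\right) = 15 \left(272 + 8 i \sqrt{11}\right) = 4080 + 120 i \sqrt{11}$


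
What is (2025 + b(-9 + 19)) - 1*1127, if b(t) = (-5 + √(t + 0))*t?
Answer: 848 + 10*√10 ≈ 879.62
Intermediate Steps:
b(t) = t*(-5 + √t) (b(t) = (-5 + √t)*t = t*(-5 + √t))
(2025 + b(-9 + 19)) - 1*1127 = (2025 + ((-9 + 19)^(3/2) - 5*(-9 + 19))) - 1*1127 = (2025 + (10^(3/2) - 5*10)) - 1127 = (2025 + (10*√10 - 50)) - 1127 = (2025 + (-50 + 10*√10)) - 1127 = (1975 + 10*√10) - 1127 = 848 + 10*√10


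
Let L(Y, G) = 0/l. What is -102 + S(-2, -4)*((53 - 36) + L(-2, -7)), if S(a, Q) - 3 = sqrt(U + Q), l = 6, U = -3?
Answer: -51 + 17*I*sqrt(7) ≈ -51.0 + 44.978*I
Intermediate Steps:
S(a, Q) = 3 + sqrt(-3 + Q)
L(Y, G) = 0 (L(Y, G) = 0/6 = 0*(1/6) = 0)
-102 + S(-2, -4)*((53 - 36) + L(-2, -7)) = -102 + (3 + sqrt(-3 - 4))*((53 - 36) + 0) = -102 + (3 + sqrt(-7))*(17 + 0) = -102 + (3 + I*sqrt(7))*17 = -102 + (51 + 17*I*sqrt(7)) = -51 + 17*I*sqrt(7)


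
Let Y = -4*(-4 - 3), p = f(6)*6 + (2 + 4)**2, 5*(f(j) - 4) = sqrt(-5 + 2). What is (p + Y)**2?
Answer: 193492/25 + 1056*I*sqrt(3)/5 ≈ 7739.7 + 365.81*I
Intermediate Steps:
f(j) = 4 + I*sqrt(3)/5 (f(j) = 4 + sqrt(-5 + 2)/5 = 4 + sqrt(-3)/5 = 4 + (I*sqrt(3))/5 = 4 + I*sqrt(3)/5)
p = 60 + 6*I*sqrt(3)/5 (p = (4 + I*sqrt(3)/5)*6 + (2 + 4)**2 = (24 + 6*I*sqrt(3)/5) + 6**2 = (24 + 6*I*sqrt(3)/5) + 36 = 60 + 6*I*sqrt(3)/5 ≈ 60.0 + 2.0785*I)
Y = 28 (Y = -4*(-7) = 28)
(p + Y)**2 = ((60 + 6*I*sqrt(3)/5) + 28)**2 = (88 + 6*I*sqrt(3)/5)**2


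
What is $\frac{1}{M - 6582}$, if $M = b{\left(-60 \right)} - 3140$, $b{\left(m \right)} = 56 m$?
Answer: $- \frac{1}{13082} \approx -7.6441 \cdot 10^{-5}$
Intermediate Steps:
$M = -6500$ ($M = 56 \left(-60\right) - 3140 = -3360 - 3140 = -6500$)
$\frac{1}{M - 6582} = \frac{1}{-6500 - 6582} = \frac{1}{-13082} = - \frac{1}{13082}$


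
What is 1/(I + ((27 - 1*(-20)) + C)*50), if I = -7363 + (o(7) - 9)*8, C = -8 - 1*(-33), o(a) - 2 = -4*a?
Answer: -1/4043 ≈ -0.00024734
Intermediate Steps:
o(a) = 2 - 4*a
C = 25 (C = -8 + 33 = 25)
I = -7643 (I = -7363 + ((2 - 4*7) - 9)*8 = -7363 + ((2 - 28) - 9)*8 = -7363 + (-26 - 9)*8 = -7363 - 35*8 = -7363 - 280 = -7643)
1/(I + ((27 - 1*(-20)) + C)*50) = 1/(-7643 + ((27 - 1*(-20)) + 25)*50) = 1/(-7643 + ((27 + 20) + 25)*50) = 1/(-7643 + (47 + 25)*50) = 1/(-7643 + 72*50) = 1/(-7643 + 3600) = 1/(-4043) = -1/4043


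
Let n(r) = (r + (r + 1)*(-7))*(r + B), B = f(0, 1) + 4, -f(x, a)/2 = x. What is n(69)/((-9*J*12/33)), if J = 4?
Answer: 338063/144 ≈ 2347.7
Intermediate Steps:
f(x, a) = -2*x
B = 4 (B = -2*0 + 4 = 0 + 4 = 4)
n(r) = (-7 - 6*r)*(4 + r) (n(r) = (r + (r + 1)*(-7))*(r + 4) = (r + (1 + r)*(-7))*(4 + r) = (r + (-7 - 7*r))*(4 + r) = (-7 - 6*r)*(4 + r))
n(69)/((-9*J*12/33)) = (-28 - 31*69 - 6*69²)/((-36*12/33)) = (-28 - 2139 - 6*4761)/((-36*12*(1/33))) = (-28 - 2139 - 28566)/((-36*4/11)) = -30733/((-9*16/11)) = -30733/(-144/11) = -30733*(-11/144) = 338063/144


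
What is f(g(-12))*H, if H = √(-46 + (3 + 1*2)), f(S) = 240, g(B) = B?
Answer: 240*I*√41 ≈ 1536.8*I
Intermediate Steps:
H = I*√41 (H = √(-46 + (3 + 2)) = √(-46 + 5) = √(-41) = I*√41 ≈ 6.4031*I)
f(g(-12))*H = 240*(I*√41) = 240*I*√41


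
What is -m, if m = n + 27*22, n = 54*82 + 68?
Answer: -5090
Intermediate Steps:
n = 4496 (n = 4428 + 68 = 4496)
m = 5090 (m = 4496 + 27*22 = 4496 + 594 = 5090)
-m = -1*5090 = -5090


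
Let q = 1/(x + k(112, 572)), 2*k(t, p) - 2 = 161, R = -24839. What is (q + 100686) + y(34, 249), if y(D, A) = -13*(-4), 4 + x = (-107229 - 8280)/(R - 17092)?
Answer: 225999787412/2243441 ≈ 1.0074e+5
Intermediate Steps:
k(t, p) = 163/2 (k(t, p) = 1 + (½)*161 = 1 + 161/2 = 163/2)
x = -17405/13977 (x = -4 + (-107229 - 8280)/(-24839 - 17092) = -4 - 115509/(-41931) = -4 - 115509*(-1/41931) = -4 + 38503/13977 = -17405/13977 ≈ -1.2453)
y(D, A) = 52
q = 27954/2243441 (q = 1/(-17405/13977 + 163/2) = 1/(2243441/27954) = 27954/2243441 ≈ 0.012460)
(q + 100686) + y(34, 249) = (27954/2243441 + 100686) + 52 = 225883128480/2243441 + 52 = 225999787412/2243441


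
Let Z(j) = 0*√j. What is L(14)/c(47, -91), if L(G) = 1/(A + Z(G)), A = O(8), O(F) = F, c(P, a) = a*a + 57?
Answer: 1/66704 ≈ 1.4992e-5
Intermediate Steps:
c(P, a) = 57 + a² (c(P, a) = a² + 57 = 57 + a²)
Z(j) = 0
A = 8
L(G) = ⅛ (L(G) = 1/(8 + 0) = 1/8 = ⅛)
L(14)/c(47, -91) = 1/(8*(57 + (-91)²)) = 1/(8*(57 + 8281)) = (⅛)/8338 = (⅛)*(1/8338) = 1/66704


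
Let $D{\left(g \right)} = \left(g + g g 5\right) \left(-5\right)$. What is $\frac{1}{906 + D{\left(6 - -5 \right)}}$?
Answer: $- \frac{1}{2174} \approx -0.00045998$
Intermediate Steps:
$D{\left(g \right)} = - 25 g^{2} - 5 g$ ($D{\left(g \right)} = \left(g + g^{2} \cdot 5\right) \left(-5\right) = \left(g + 5 g^{2}\right) \left(-5\right) = - 25 g^{2} - 5 g$)
$\frac{1}{906 + D{\left(6 - -5 \right)}} = \frac{1}{906 - 5 \left(6 - -5\right) \left(1 + 5 \left(6 - -5\right)\right)} = \frac{1}{906 - 5 \left(6 + 5\right) \left(1 + 5 \left(6 + 5\right)\right)} = \frac{1}{906 - 55 \left(1 + 5 \cdot 11\right)} = \frac{1}{906 - 55 \left(1 + 55\right)} = \frac{1}{906 - 55 \cdot 56} = \frac{1}{906 - 3080} = \frac{1}{-2174} = - \frac{1}{2174}$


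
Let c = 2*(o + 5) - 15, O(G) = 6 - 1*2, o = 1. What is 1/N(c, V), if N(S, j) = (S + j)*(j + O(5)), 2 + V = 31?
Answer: 1/858 ≈ 0.0011655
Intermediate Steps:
V = 29 (V = -2 + 31 = 29)
O(G) = 4 (O(G) = 6 - 2 = 4)
c = -3 (c = 2*(1 + 5) - 15 = 2*6 - 15 = 12 - 15 = -3)
N(S, j) = (4 + j)*(S + j) (N(S, j) = (S + j)*(j + 4) = (S + j)*(4 + j) = (4 + j)*(S + j))
1/N(c, V) = 1/(29**2 + 4*(-3) + 4*29 - 3*29) = 1/(841 - 12 + 116 - 87) = 1/858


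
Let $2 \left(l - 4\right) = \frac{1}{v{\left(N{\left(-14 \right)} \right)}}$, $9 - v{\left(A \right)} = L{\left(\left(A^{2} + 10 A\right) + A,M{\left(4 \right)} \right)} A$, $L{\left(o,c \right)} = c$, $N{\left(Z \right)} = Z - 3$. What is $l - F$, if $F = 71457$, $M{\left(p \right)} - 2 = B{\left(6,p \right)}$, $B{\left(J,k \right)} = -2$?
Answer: $- \frac{1286153}{18} \approx -71453.0$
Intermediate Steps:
$N{\left(Z \right)} = -3 + Z$ ($N{\left(Z \right)} = Z - 3 = -3 + Z$)
$M{\left(p \right)} = 0$ ($M{\left(p \right)} = 2 - 2 = 0$)
$v{\left(A \right)} = 9$ ($v{\left(A \right)} = 9 - 0 A = 9 - 0 = 9 + 0 = 9$)
$l = \frac{73}{18}$ ($l = 4 + \frac{1}{2 \cdot 9} = 4 + \frac{1}{2} \cdot \frac{1}{9} = 4 + \frac{1}{18} = \frac{73}{18} \approx 4.0556$)
$l - F = \frac{73}{18} - 71457 = - \frac{1286153}{18}$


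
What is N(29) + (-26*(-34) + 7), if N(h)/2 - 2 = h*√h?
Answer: 895 + 58*√29 ≈ 1207.3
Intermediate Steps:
N(h) = 4 + 2*h^(3/2) (N(h) = 4 + 2*(h*√h) = 4 + 2*h^(3/2))
N(29) + (-26*(-34) + 7) = (4 + 2*29^(3/2)) + (-26*(-34) + 7) = (4 + 2*(29*√29)) + (884 + 7) = (4 + 58*√29) + 891 = 895 + 58*√29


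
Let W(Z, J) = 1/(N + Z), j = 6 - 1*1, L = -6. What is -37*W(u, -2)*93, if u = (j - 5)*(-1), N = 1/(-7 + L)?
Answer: 44733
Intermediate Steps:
N = -1/13 (N = 1/(-7 - 6) = 1/(-13) = -1/13 ≈ -0.076923)
j = 5 (j = 6 - 1 = 5)
u = 0 (u = (5 - 5)*(-1) = 0*(-1) = 0)
W(Z, J) = 1/(-1/13 + Z)
-37*W(u, -2)*93 = -481/(-1 + 13*0)*93 = -481/(-1 + 0)*93 = -481/(-1)*93 = -481*(-1)*93 = -37*(-13)*93 = 481*93 = 44733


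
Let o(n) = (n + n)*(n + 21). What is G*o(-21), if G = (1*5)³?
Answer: 0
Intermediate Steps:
o(n) = 2*n*(21 + n) (o(n) = (2*n)*(21 + n) = 2*n*(21 + n))
G = 125 (G = 5³ = 125)
G*o(-21) = 125*(2*(-21)*(21 - 21)) = 125*(2*(-21)*0) = 125*0 = 0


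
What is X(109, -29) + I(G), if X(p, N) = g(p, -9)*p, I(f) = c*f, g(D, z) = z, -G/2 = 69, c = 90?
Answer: -13401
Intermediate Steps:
G = -138 (G = -2*69 = -138)
I(f) = 90*f
X(p, N) = -9*p
X(109, -29) + I(G) = -9*109 + 90*(-138) = -981 - 12420 = -13401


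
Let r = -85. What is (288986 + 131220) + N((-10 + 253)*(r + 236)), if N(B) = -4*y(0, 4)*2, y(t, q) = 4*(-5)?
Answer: 420366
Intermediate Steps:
y(t, q) = -20
N(B) = 160 (N(B) = -4*(-20)*2 = 80*2 = 160)
(288986 + 131220) + N((-10 + 253)*(r + 236)) = (288986 + 131220) + 160 = 420206 + 160 = 420366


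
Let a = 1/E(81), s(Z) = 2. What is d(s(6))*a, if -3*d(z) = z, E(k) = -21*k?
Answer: 2/5103 ≈ 0.00039193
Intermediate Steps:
d(z) = -z/3
a = -1/1701 (a = 1/(-21*81) = 1/(-1701) = -1/1701 ≈ -0.00058789)
d(s(6))*a = -⅓*2*(-1/1701) = -⅔*(-1/1701) = 2/5103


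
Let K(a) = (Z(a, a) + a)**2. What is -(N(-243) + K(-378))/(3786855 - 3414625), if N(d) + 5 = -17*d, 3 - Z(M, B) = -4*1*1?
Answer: -141767/372230 ≈ -0.38086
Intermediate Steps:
Z(M, B) = 7 (Z(M, B) = 3 - (-4*1) = 3 - (-4) = 3 - 1*(-4) = 3 + 4 = 7)
N(d) = -5 - 17*d
K(a) = (7 + a)**2
-(N(-243) + K(-378))/(3786855 - 3414625) = -((-5 - 17*(-243)) + (7 - 378)**2)/(3786855 - 3414625) = -((-5 + 4131) + (-371)**2)/372230 = -(4126 + 137641)/372230 = -141767/372230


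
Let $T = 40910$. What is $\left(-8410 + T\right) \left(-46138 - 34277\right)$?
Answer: $-2613487500$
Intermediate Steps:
$\left(-8410 + T\right) \left(-46138 - 34277\right) = \left(-8410 + 40910\right) \left(-46138 - 34277\right) = 32500 \left(-80415\right) = -2613487500$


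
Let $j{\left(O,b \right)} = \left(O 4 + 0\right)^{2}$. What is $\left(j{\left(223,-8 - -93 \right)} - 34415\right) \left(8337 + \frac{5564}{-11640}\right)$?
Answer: $\frac{18467351879471}{2910} \approx 6.3462 \cdot 10^{9}$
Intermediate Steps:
$j{\left(O,b \right)} = 16 O^{2}$ ($j{\left(O,b \right)} = \left(4 O + 0\right)^{2} = \left(4 O\right)^{2} = 16 O^{2}$)
$\left(j{\left(223,-8 - -93 \right)} - 34415\right) \left(8337 + \frac{5564}{-11640}\right) = \left(16 \cdot 223^{2} - 34415\right) \left(8337 + \frac{5564}{-11640}\right) = \left(16 \cdot 49729 - 34415\right) \left(8337 + 5564 \left(- \frac{1}{11640}\right)\right) = \left(795664 - 34415\right) \left(8337 - \frac{1391}{2910}\right) = 761249 \cdot \frac{24259279}{2910} = \frac{18467351879471}{2910}$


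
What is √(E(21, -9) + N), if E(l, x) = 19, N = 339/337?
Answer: √2272054/337 ≈ 4.4728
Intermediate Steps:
N = 339/337 (N = 339*(1/337) = 339/337 ≈ 1.0059)
√(E(21, -9) + N) = √(19 + 339/337) = √(6742/337) = √2272054/337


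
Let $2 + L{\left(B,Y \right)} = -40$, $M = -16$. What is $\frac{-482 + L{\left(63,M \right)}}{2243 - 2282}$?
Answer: $\frac{524}{39} \approx 13.436$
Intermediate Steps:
$L{\left(B,Y \right)} = -42$ ($L{\left(B,Y \right)} = -2 - 40 = -42$)
$\frac{-482 + L{\left(63,M \right)}}{2243 - 2282} = \frac{-482 - 42}{2243 - 2282} = - \frac{524}{-39} = \left(-524\right) \left(- \frac{1}{39}\right) = \frac{524}{39}$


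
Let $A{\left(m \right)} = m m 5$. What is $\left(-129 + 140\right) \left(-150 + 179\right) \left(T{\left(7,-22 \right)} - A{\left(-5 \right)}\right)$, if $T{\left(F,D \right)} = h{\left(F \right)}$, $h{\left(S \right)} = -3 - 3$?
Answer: $-41789$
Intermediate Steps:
$A{\left(m \right)} = 5 m^{2}$ ($A{\left(m \right)} = m^{2} \cdot 5 = 5 m^{2}$)
$h{\left(S \right)} = -6$
$T{\left(F,D \right)} = -6$
$\left(-129 + 140\right) \left(-150 + 179\right) \left(T{\left(7,-22 \right)} - A{\left(-5 \right)}\right) = \left(-129 + 140\right) \left(-150 + 179\right) \left(-6 - 5 \left(-5\right)^{2}\right) = 11 \cdot 29 \left(-6 - 5 \cdot 25\right) = 319 \left(-6 - 125\right) = 319 \left(-131\right) = -41789$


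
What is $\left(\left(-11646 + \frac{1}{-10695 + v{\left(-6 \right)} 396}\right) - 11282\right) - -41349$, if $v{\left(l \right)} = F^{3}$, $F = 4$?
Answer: $\frac{269849230}{14649} \approx 18421.0$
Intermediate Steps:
$v{\left(l \right)} = 64$ ($v{\left(l \right)} = 4^{3} = 64$)
$\left(\left(-11646 + \frac{1}{-10695 + v{\left(-6 \right)} 396}\right) - 11282\right) - -41349 = \left(\left(-11646 + \frac{1}{-10695 + 64 \cdot 396}\right) - 11282\right) - -41349 = \left(\left(-11646 + \frac{1}{-10695 + 25344}\right) - 11282\right) + 41349 = \left(\left(-11646 + \frac{1}{14649}\right) - 11282\right) + 41349 = \left(- \frac{170602253}{14649} - 11282\right) + 41349 = - \frac{335872271}{14649} + 41349 = \frac{269849230}{14649}$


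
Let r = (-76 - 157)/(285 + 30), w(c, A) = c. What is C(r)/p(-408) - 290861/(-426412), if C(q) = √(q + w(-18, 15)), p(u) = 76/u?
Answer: 290861/426412 - 34*I*√206605/665 ≈ 0.68211 - 23.24*I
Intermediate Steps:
r = -233/315 ≈ -0.73968
C(q) = √(-18 + q) (C(q) = √(q - 18) = √(-18 + q))
C(r)/p(-408) - 290861/(-426412) = √(-18 - 233/315)/((76/(-408))) - 290861/(-426412) = √(-5903/315)/((76*(-1/408))) - 290861*(-1/426412) = (I*√206605/105)/(-19/102) + 290861/426412 = (I*√206605/105)*(-102/19) + 290861/426412 = -34*I*√206605/665 + 290861/426412 = 290861/426412 - 34*I*√206605/665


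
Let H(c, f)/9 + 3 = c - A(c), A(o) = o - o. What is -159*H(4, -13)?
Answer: -1431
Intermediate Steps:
A(o) = 0
H(c, f) = -27 + 9*c (H(c, f) = -27 + 9*(c - 1*0) = -27 + 9*(c + 0) = -27 + 9*c)
-159*H(4, -13) = -159*(-27 + 9*4) = -159*(-27 + 36) = -159*9 = -1431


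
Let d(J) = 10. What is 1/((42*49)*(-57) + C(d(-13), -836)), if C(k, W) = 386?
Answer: -1/116920 ≈ -8.5529e-6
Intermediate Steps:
1/((42*49)*(-57) + C(d(-13), -836)) = 1/((42*49)*(-57) + 386) = 1/(2058*(-57) + 386) = 1/(-117306 + 386) = 1/(-116920) = -1/116920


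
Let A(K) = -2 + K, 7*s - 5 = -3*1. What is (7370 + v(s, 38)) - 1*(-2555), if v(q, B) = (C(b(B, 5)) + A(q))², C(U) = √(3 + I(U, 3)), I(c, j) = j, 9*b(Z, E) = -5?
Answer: 486763/49 - 24*√6/7 ≈ 9925.5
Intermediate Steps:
b(Z, E) = -5/9 (b(Z, E) = (⅑)*(-5) = -5/9)
s = 2/7 (s = 5/7 + (-3*1)/7 = 5/7 + (⅐)*(-3) = 5/7 - 3/7 = 2/7 ≈ 0.28571)
C(U) = √6 (C(U) = √(3 + 3) = √6)
v(q, B) = (-2 + q + √6)² (v(q, B) = (√6 + (-2 + q))² = (-2 + q + √6)²)
(7370 + v(s, 38)) - 1*(-2555) = (7370 + (-2 + 2/7 + √6)²) - 1*(-2555) = (7370 + (-12/7 + √6)²) + 2555 = 9925 + (-12/7 + √6)²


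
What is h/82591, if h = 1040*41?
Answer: 42640/82591 ≈ 0.51628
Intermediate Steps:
h = 42640
h/82591 = 42640/82591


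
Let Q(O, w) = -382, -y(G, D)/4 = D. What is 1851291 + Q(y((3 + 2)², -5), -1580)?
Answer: 1850909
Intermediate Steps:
y(G, D) = -4*D
1851291 + Q(y((3 + 2)², -5), -1580) = 1851291 - 382 = 1850909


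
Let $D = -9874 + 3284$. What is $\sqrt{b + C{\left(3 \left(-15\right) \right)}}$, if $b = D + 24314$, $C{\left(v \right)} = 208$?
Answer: $2 \sqrt{4483} \approx 133.91$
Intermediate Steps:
$D = -6590$
$b = 17724$ ($b = -6590 + 24314 = 17724$)
$\sqrt{b + C{\left(3 \left(-15\right) \right)}} = \sqrt{17724 + 208} = \sqrt{17932} = 2 \sqrt{4483}$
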